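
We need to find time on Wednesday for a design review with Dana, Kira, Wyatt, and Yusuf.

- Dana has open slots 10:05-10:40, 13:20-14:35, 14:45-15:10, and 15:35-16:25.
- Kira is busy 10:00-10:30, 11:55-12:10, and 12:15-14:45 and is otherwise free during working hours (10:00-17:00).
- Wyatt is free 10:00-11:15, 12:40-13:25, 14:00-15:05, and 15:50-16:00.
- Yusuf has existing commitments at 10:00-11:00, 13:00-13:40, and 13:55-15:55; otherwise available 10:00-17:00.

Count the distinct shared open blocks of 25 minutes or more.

0

Kira free within 10:00–17:00: 10:30–11:55, 12:10–12:15, 14:45–17:00.
Yusuf free within 10:00–17:00: 11:00–13:00, 13:40–13:55, 15:55–17:00.
Dana ∩ Kira: 10:30–10:40, 14:45–15:10, 15:35–16:25.
Dana ∩ Kira ∩ Wyatt: 10:30–10:40, 14:45–15:05, 15:50–16:00.
Dana ∩ Kira ∩ Wyatt ∩ Yusuf: 15:55–16:00.
Windows ≥ 25 min: (none).
That's 0 windows.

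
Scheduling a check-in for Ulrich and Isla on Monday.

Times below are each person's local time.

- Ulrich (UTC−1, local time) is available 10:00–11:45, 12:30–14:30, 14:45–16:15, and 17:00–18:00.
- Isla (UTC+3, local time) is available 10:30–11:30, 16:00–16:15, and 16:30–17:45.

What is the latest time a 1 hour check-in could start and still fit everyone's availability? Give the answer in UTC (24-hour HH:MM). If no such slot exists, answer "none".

13:45

Ulrich → UTC: 11:00–12:45, 13:30–15:30, 15:45–17:15, 18:00–19:00.
Isla → UTC: 07:30–08:30, 13:00–13:15, 13:30–14:45.
Ulrich ∩ Isla: 13:30–14:45.
Windows ≥ 60 min: 13:30–14:45.
Latest start in the last window 13:30–14:45 is 14:45 − 60 min = 13:45.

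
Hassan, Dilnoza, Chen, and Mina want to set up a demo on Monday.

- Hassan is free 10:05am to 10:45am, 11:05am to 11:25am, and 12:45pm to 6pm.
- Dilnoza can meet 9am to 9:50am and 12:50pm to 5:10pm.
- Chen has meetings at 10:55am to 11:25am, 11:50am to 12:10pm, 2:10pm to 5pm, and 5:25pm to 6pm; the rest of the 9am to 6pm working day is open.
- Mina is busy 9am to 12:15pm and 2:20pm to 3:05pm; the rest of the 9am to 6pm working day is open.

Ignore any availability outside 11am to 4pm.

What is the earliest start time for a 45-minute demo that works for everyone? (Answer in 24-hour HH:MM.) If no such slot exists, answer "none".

12:50

Chen free within 09:00–18:00: 09:00–10:55, 11:25–11:50, 12:10–14:10, 17:00–17:25.
Mina free within 09:00–18:00: 12:15–14:20, 15:05–18:00.
Hassan ∩ Dilnoza: 12:50–17:10.
Hassan ∩ Dilnoza ∩ Chen: 12:50–14:10, 17:00–17:10.
Hassan ∩ Dilnoza ∩ Chen ∩ Mina: 12:50–14:10, 17:00–17:10.
Restricted to 11:00–16:00: 12:50–14:10.
Windows ≥ 45 min: 12:50–14:10.
Earliest such window starts at 12:50.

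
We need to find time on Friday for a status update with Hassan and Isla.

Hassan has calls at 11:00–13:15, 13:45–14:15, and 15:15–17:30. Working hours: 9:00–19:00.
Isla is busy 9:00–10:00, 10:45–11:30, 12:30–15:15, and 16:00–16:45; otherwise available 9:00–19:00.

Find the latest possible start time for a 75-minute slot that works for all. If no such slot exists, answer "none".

17:45

Hassan free within 09:00–19:00: 09:00–11:00, 13:15–13:45, 14:15–15:15, 17:30–19:00.
Isla free within 09:00–19:00: 10:00–10:45, 11:30–12:30, 15:15–16:00, 16:45–19:00.
Hassan ∩ Isla: 10:00–10:45, 17:30–19:00.
Windows ≥ 75 min: 17:30–19:00.
Latest start in the last window 17:30–19:00 is 19:00 − 75 min = 17:45.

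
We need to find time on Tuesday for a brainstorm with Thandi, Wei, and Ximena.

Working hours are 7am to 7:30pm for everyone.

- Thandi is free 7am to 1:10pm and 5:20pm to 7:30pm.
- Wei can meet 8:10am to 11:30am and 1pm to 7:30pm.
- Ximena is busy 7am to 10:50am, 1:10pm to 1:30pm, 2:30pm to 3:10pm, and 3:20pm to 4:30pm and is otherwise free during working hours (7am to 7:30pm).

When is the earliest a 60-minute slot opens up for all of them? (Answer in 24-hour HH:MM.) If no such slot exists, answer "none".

17:20

Ximena free within 07:00–19:30: 10:50–13:10, 13:30–14:30, 15:10–15:20, 16:30–19:30.
Thandi ∩ Wei: 08:10–11:30, 13:00–13:10, 17:20–19:30.
Thandi ∩ Wei ∩ Ximena: 10:50–11:30, 13:00–13:10, 17:20–19:30.
Windows ≥ 60 min: 17:20–19:30.
Earliest such window starts at 17:20.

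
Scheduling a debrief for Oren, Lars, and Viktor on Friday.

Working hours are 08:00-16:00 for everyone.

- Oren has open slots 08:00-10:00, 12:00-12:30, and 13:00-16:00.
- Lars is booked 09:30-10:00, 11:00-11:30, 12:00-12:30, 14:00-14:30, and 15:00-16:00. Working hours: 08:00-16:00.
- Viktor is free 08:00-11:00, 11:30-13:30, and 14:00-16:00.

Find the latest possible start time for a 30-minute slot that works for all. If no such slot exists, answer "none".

Lars free within 08:00–16:00: 08:00–09:30, 10:00–11:00, 11:30–12:00, 12:30–14:00, 14:30–15:00.
Oren ∩ Lars: 08:00–09:30, 13:00–14:00, 14:30–15:00.
Oren ∩ Lars ∩ Viktor: 08:00–09:30, 13:00–13:30, 14:30–15:00.
Windows ≥ 30 min: 08:00–09:30, 13:00–13:30, 14:30–15:00.
Latest start in the last window 14:30–15:00 is 15:00 − 30 min = 14:30.

14:30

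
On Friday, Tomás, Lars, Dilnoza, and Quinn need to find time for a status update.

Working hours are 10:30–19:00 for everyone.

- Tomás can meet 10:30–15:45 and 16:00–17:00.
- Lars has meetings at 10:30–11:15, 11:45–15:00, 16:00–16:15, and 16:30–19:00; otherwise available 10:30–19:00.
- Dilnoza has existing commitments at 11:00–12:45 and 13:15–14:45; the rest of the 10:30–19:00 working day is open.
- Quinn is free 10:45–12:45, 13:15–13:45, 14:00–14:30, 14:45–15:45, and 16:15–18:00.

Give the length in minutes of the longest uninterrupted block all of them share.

45 minutes

Lars free within 10:30–19:00: 11:15–11:45, 15:00–16:00, 16:15–16:30.
Dilnoza free within 10:30–19:00: 10:30–11:00, 12:45–13:15, 14:45–19:00.
Tomás ∩ Lars: 11:15–11:45, 15:00–15:45, 16:15–16:30.
Tomás ∩ Lars ∩ Dilnoza: 15:00–15:45, 16:15–16:30.
Tomás ∩ Lars ∩ Dilnoza ∩ Quinn: 15:00–15:45, 16:15–16:30.
Common window lengths: 45, 15 min; longest is 45.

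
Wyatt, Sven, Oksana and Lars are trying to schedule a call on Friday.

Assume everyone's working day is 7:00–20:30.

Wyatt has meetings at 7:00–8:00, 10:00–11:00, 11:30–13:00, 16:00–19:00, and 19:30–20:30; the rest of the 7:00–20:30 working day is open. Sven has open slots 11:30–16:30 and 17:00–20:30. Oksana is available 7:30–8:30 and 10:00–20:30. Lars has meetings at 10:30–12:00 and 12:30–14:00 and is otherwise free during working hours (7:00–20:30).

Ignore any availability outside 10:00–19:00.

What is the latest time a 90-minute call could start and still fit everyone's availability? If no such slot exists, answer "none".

14:30

Wyatt free within 07:00–20:30: 08:00–10:00, 11:00–11:30, 13:00–16:00, 19:00–19:30.
Lars free within 07:00–20:30: 07:00–10:30, 12:00–12:30, 14:00–20:30.
Wyatt ∩ Sven: 13:00–16:00, 19:00–19:30.
Wyatt ∩ Sven ∩ Oksana: 13:00–16:00, 19:00–19:30.
Wyatt ∩ Sven ∩ Oksana ∩ Lars: 14:00–16:00, 19:00–19:30.
Restricted to 10:00–19:00: 14:00–16:00.
Windows ≥ 90 min: 14:00–16:00.
Latest start in the last window 14:00–16:00 is 16:00 − 90 min = 14:30.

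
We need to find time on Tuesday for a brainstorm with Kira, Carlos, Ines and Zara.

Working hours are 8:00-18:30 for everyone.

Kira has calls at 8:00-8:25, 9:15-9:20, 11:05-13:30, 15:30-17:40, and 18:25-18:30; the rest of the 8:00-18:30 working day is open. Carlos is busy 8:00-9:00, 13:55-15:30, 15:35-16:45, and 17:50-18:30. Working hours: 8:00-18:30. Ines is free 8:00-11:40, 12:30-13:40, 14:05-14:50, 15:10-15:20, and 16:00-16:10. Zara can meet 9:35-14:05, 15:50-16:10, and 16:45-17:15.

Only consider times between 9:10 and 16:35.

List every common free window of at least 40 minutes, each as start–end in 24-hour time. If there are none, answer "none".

09:35–11:05

Kira free within 08:00–18:30: 08:25–09:15, 09:20–11:05, 13:30–15:30, 17:40–18:25.
Carlos free within 08:00–18:30: 09:00–13:55, 15:30–15:35, 16:45–17:50.
Kira ∩ Carlos: 09:00–09:15, 09:20–11:05, 13:30–13:55, 17:40–17:50.
Kira ∩ Carlos ∩ Ines: 09:00–09:15, 09:20–11:05, 13:30–13:40.
Kira ∩ Carlos ∩ Ines ∩ Zara: 09:35–11:05, 13:30–13:40.
Restricted to 09:10–16:35: 09:35–11:05, 13:30–13:40.
Windows ≥ 40 min: 09:35–11:05.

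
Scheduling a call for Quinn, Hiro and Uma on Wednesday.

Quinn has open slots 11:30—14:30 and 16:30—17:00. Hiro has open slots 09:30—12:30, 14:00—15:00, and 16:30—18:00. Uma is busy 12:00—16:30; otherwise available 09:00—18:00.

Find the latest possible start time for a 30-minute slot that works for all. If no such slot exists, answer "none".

16:30

Uma free within 09:00–18:00: 09:00–12:00, 16:30–18:00.
Quinn ∩ Hiro: 11:30–12:30, 14:00–14:30, 16:30–17:00.
Quinn ∩ Hiro ∩ Uma: 11:30–12:00, 16:30–17:00.
Windows ≥ 30 min: 11:30–12:00, 16:30–17:00.
Latest start in the last window 16:30–17:00 is 17:00 − 30 min = 16:30.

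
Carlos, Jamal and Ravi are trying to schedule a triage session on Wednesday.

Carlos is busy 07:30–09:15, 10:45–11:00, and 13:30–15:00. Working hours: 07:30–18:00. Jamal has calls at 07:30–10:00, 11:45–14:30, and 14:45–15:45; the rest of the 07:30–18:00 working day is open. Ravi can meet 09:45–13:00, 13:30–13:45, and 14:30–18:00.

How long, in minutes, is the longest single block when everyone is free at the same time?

135 minutes

Carlos free within 07:30–18:00: 09:15–10:45, 11:00–13:30, 15:00–18:00.
Jamal free within 07:30–18:00: 10:00–11:45, 14:30–14:45, 15:45–18:00.
Carlos ∩ Jamal: 10:00–10:45, 11:00–11:45, 15:45–18:00.
Carlos ∩ Jamal ∩ Ravi: 10:00–10:45, 11:00–11:45, 15:45–18:00.
Common window lengths: 45, 45, 135 min; longest is 135.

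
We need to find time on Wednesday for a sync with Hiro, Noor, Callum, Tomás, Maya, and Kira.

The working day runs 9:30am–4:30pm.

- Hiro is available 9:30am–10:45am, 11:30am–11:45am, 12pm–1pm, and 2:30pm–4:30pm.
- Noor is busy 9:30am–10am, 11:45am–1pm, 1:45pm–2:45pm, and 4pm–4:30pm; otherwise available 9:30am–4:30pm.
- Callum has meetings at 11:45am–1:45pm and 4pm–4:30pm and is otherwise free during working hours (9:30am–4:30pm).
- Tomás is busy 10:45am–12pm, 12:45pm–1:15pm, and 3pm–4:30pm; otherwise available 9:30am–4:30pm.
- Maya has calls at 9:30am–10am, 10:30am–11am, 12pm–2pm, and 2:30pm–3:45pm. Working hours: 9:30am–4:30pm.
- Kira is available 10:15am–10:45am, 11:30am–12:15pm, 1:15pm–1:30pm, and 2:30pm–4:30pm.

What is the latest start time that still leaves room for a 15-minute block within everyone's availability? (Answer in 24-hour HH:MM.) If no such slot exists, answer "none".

Noor free within 09:30–16:30: 10:00–11:45, 13:00–13:45, 14:45–16:00.
Callum free within 09:30–16:30: 09:30–11:45, 13:45–16:00.
Tomás free within 09:30–16:30: 09:30–10:45, 12:00–12:45, 13:15–15:00.
Maya free within 09:30–16:30: 10:00–10:30, 11:00–12:00, 14:00–14:30, 15:45–16:30.
Hiro ∩ Noor: 10:00–10:45, 11:30–11:45, 14:45–16:00.
Hiro ∩ Noor ∩ Callum: 10:00–10:45, 11:30–11:45, 14:45–16:00.
Hiro ∩ Noor ∩ Callum ∩ Tomás: 10:00–10:45, 14:45–15:00.
Hiro ∩ Noor ∩ Callum ∩ Tomás ∩ Maya: 10:00–10:30.
Hiro ∩ Noor ∩ Callum ∩ Tomás ∩ Maya ∩ Kira: 10:15–10:30.
Windows ≥ 15 min: 10:15–10:30.
Latest start in the last window 10:15–10:30 is 10:30 − 15 min = 10:15.

10:15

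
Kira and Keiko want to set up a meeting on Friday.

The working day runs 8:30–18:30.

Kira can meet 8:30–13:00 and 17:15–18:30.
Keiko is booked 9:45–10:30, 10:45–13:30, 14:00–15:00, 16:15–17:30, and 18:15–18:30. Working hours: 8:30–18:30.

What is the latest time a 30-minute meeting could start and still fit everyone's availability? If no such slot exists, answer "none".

17:45

Keiko free within 08:30–18:30: 08:30–09:45, 10:30–10:45, 13:30–14:00, 15:00–16:15, 17:30–18:15.
Kira ∩ Keiko: 08:30–09:45, 10:30–10:45, 17:30–18:15.
Windows ≥ 30 min: 08:30–09:45, 17:30–18:15.
Latest start in the last window 17:30–18:15 is 18:15 − 30 min = 17:45.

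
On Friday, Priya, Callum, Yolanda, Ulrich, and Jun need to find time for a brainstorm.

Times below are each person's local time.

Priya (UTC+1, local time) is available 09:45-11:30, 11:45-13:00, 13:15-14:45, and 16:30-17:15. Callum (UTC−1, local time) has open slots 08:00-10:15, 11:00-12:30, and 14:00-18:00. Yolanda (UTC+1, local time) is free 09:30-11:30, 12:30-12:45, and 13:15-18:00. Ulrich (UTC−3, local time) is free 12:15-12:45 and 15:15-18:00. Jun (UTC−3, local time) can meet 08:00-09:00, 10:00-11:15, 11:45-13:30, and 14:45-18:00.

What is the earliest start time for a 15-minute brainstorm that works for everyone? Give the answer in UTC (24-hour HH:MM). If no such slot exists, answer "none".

Priya → UTC: 08:45–10:30, 10:45–12:00, 12:15–13:45, 15:30–16:15.
Callum → UTC: 09:00–11:15, 12:00–13:30, 15:00–19:00.
Yolanda → UTC: 08:30–10:30, 11:30–11:45, 12:15–17:00.
Ulrich → UTC: 15:15–15:45, 18:15–21:00.
Jun → UTC: 11:00–12:00, 13:00–14:15, 14:45–16:30, 17:45–21:00.
Priya ∩ Callum: 09:00–10:30, 10:45–11:15, 12:15–13:30, 15:30–16:15.
Priya ∩ Callum ∩ Yolanda: 09:00–10:30, 12:15–13:30, 15:30–16:15.
Priya ∩ Callum ∩ Yolanda ∩ Ulrich: 15:30–15:45.
Priya ∩ Callum ∩ Yolanda ∩ Ulrich ∩ Jun: 15:30–15:45.
Windows ≥ 15 min: 15:30–15:45.
Earliest such window starts at 15:30.

15:30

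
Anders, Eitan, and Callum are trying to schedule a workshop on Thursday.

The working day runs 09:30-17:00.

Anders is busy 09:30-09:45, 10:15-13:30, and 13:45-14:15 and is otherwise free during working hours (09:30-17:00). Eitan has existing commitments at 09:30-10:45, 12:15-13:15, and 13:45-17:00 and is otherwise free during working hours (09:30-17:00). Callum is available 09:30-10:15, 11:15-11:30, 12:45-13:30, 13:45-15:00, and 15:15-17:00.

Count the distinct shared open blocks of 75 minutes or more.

0

Anders free within 09:30–17:00: 09:45–10:15, 13:30–13:45, 14:15–17:00.
Eitan free within 09:30–17:00: 10:45–12:15, 13:15–13:45.
Anders ∩ Eitan: 13:30–13:45.
Anders ∩ Eitan ∩ Callum: (none).
Windows ≥ 75 min: (none).
That's 0 windows.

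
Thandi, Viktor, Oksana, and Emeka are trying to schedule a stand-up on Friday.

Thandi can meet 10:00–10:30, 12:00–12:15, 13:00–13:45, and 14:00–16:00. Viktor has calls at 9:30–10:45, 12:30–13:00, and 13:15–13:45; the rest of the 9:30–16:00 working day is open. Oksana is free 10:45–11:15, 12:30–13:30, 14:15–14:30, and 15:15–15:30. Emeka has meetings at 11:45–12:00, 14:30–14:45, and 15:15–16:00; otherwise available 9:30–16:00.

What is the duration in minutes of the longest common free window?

15 minutes

Viktor free within 09:30–16:00: 10:45–12:30, 13:00–13:15, 13:45–16:00.
Emeka free within 09:30–16:00: 09:30–11:45, 12:00–14:30, 14:45–15:15.
Thandi ∩ Viktor: 12:00–12:15, 13:00–13:15, 14:00–16:00.
Thandi ∩ Viktor ∩ Oksana: 13:00–13:15, 14:15–14:30, 15:15–15:30.
Thandi ∩ Viktor ∩ Oksana ∩ Emeka: 13:00–13:15, 14:15–14:30.
Common window lengths: 15, 15 min; longest is 15.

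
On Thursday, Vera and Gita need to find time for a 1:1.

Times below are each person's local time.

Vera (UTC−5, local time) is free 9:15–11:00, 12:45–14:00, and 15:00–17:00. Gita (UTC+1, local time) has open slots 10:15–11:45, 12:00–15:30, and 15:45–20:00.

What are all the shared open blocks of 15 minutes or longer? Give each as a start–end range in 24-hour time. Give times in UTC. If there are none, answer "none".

Vera → UTC: 14:15–16:00, 17:45–19:00, 20:00–22:00.
Gita → UTC: 09:15–10:45, 11:00–14:30, 14:45–19:00.
Vera ∩ Gita: 14:15–14:30, 14:45–16:00, 17:45–19:00.
Windows ≥ 15 min: 14:15–14:30, 14:45–16:00, 17:45–19:00.

14:15–14:30, 14:45–16:00, 17:45–19:00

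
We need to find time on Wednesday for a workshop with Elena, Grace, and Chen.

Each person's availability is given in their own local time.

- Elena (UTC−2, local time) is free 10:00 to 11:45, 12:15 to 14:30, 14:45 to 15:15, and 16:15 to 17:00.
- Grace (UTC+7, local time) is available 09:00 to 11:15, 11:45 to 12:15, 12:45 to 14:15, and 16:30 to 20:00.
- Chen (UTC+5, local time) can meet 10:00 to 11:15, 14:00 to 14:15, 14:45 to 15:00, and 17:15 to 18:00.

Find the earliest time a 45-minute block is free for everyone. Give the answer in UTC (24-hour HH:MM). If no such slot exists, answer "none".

Elena → UTC: 12:00–13:45, 14:15–16:30, 16:45–17:15, 18:15–19:00.
Grace → UTC: 02:00–04:15, 04:45–05:15, 05:45–07:15, 09:30–13:00.
Chen → UTC: 05:00–06:15, 09:00–09:15, 09:45–10:00, 12:15–13:00.
Elena ∩ Grace: 12:00–13:00.
Elena ∩ Grace ∩ Chen: 12:15–13:00.
Windows ≥ 45 min: 12:15–13:00.
Earliest such window starts at 12:15.

12:15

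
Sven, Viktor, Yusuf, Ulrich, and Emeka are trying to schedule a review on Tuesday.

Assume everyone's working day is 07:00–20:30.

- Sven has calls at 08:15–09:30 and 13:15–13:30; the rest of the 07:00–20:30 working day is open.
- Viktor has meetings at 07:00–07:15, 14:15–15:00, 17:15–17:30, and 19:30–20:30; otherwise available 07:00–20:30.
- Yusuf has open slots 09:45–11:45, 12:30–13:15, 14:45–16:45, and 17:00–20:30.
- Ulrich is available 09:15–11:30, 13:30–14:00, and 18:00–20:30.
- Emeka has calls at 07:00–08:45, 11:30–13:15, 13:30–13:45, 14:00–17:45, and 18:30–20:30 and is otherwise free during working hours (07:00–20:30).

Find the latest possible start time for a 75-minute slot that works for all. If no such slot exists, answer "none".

Sven free within 07:00–20:30: 07:00–08:15, 09:30–13:15, 13:30–20:30.
Viktor free within 07:00–20:30: 07:15–14:15, 15:00–17:15, 17:30–19:30.
Emeka free within 07:00–20:30: 08:45–11:30, 13:15–13:30, 13:45–14:00, 17:45–18:30.
Sven ∩ Viktor: 07:15–08:15, 09:30–13:15, 13:30–14:15, 15:00–17:15, 17:30–19:30.
Sven ∩ Viktor ∩ Yusuf: 09:45–11:45, 12:30–13:15, 15:00–16:45, 17:00–17:15, 17:30–19:30.
Sven ∩ Viktor ∩ Yusuf ∩ Ulrich: 09:45–11:30, 18:00–19:30.
Sven ∩ Viktor ∩ Yusuf ∩ Ulrich ∩ Emeka: 09:45–11:30, 18:00–18:30.
Windows ≥ 75 min: 09:45–11:30.
Latest start in the last window 09:45–11:30 is 11:30 − 75 min = 10:15.

10:15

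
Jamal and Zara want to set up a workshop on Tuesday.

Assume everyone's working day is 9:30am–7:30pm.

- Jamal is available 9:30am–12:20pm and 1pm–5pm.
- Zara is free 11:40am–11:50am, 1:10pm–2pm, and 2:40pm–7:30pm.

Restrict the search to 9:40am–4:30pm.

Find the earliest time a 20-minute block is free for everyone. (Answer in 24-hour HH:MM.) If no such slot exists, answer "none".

13:10

Jamal ∩ Zara: 11:40–11:50, 13:10–14:00, 14:40–17:00.
Restricted to 09:40–16:30: 11:40–11:50, 13:10–14:00, 14:40–16:30.
Windows ≥ 20 min: 13:10–14:00, 14:40–16:30.
Earliest such window starts at 13:10.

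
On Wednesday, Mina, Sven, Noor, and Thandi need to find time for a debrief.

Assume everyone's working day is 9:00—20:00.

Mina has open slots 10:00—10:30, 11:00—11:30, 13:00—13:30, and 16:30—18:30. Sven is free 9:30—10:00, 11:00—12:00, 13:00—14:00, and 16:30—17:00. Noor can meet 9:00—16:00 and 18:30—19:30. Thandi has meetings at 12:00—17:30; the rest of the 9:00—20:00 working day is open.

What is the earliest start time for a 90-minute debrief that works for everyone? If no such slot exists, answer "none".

Thandi free within 09:00–20:00: 09:00–12:00, 17:30–20:00.
Mina ∩ Sven: 11:00–11:30, 13:00–13:30, 16:30–17:00.
Mina ∩ Sven ∩ Noor: 11:00–11:30, 13:00–13:30.
Mina ∩ Sven ∩ Noor ∩ Thandi: 11:00–11:30.
Windows ≥ 90 min: (none).

none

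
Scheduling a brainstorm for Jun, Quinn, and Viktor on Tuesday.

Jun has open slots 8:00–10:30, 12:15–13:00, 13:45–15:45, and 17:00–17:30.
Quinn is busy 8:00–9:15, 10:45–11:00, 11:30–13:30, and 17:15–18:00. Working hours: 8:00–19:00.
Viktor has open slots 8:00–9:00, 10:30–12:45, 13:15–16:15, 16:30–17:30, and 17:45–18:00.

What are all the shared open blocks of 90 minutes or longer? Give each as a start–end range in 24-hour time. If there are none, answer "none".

13:45–15:45

Quinn free within 08:00–19:00: 09:15–10:45, 11:00–11:30, 13:30–17:15, 18:00–19:00.
Jun ∩ Quinn: 09:15–10:30, 13:45–15:45, 17:00–17:15.
Jun ∩ Quinn ∩ Viktor: 13:45–15:45, 17:00–17:15.
Windows ≥ 90 min: 13:45–15:45.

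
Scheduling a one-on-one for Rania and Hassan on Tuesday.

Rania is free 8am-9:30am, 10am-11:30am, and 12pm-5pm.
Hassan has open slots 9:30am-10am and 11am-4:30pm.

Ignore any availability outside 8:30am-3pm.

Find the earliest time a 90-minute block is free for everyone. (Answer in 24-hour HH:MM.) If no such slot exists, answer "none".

12:00

Rania ∩ Hassan: 11:00–11:30, 12:00–16:30.
Restricted to 08:30–15:00: 11:00–11:30, 12:00–15:00.
Windows ≥ 90 min: 12:00–15:00.
Earliest such window starts at 12:00.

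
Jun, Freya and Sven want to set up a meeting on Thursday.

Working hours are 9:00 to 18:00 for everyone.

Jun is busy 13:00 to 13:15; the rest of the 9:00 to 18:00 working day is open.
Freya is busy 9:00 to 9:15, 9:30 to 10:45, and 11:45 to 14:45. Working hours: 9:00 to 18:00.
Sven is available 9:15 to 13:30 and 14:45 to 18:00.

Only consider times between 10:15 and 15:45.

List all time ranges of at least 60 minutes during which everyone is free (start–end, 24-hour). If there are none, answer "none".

Jun free within 09:00–18:00: 09:00–13:00, 13:15–18:00.
Freya free within 09:00–18:00: 09:15–09:30, 10:45–11:45, 14:45–18:00.
Jun ∩ Freya: 09:15–09:30, 10:45–11:45, 14:45–18:00.
Jun ∩ Freya ∩ Sven: 09:15–09:30, 10:45–11:45, 14:45–18:00.
Restricted to 10:15–15:45: 10:45–11:45, 14:45–15:45.
Windows ≥ 60 min: 10:45–11:45, 14:45–15:45.

10:45–11:45, 14:45–15:45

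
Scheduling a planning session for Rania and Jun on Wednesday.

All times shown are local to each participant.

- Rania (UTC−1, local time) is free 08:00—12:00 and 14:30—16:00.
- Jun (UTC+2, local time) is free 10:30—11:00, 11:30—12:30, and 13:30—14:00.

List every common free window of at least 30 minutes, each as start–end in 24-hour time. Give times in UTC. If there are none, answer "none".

09:30–10:30, 11:30–12:00

Rania → UTC: 09:00–13:00, 15:30–17:00.
Jun → UTC: 08:30–09:00, 09:30–10:30, 11:30–12:00.
Rania ∩ Jun: 09:30–10:30, 11:30–12:00.
Windows ≥ 30 min: 09:30–10:30, 11:30–12:00.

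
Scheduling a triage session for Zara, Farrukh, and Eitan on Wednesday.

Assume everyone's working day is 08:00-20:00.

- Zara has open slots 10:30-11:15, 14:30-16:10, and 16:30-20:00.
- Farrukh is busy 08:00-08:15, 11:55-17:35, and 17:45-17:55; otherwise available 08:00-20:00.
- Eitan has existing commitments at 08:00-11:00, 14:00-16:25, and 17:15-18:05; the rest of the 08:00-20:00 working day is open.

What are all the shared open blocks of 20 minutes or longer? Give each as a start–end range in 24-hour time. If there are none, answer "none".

Farrukh free within 08:00–20:00: 08:15–11:55, 17:35–17:45, 17:55–20:00.
Eitan free within 08:00–20:00: 11:00–14:00, 16:25–17:15, 18:05–20:00.
Zara ∩ Farrukh: 10:30–11:15, 17:35–17:45, 17:55–20:00.
Zara ∩ Farrukh ∩ Eitan: 11:00–11:15, 18:05–20:00.
Windows ≥ 20 min: 18:05–20:00.

18:05–20:00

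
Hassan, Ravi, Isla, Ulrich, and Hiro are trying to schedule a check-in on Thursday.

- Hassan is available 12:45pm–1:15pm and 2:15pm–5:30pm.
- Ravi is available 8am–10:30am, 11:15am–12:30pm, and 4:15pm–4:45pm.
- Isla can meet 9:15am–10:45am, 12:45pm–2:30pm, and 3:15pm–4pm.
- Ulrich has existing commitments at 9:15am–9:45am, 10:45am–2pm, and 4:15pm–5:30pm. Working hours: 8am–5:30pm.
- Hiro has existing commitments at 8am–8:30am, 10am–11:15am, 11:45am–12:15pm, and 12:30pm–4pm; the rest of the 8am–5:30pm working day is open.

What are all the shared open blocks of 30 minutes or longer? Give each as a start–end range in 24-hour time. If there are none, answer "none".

Ulrich free within 08:00–17:30: 08:00–09:15, 09:45–10:45, 14:00–16:15.
Hiro free within 08:00–17:30: 08:30–10:00, 11:15–11:45, 12:15–12:30, 16:00–17:30.
Hassan ∩ Ravi: 16:15–16:45.
Hassan ∩ Ravi ∩ Isla: (none).
Hassan ∩ Ravi ∩ Isla ∩ Ulrich: (none).
Hassan ∩ Ravi ∩ Isla ∩ Ulrich ∩ Hiro: (none).
Windows ≥ 30 min: (none).

none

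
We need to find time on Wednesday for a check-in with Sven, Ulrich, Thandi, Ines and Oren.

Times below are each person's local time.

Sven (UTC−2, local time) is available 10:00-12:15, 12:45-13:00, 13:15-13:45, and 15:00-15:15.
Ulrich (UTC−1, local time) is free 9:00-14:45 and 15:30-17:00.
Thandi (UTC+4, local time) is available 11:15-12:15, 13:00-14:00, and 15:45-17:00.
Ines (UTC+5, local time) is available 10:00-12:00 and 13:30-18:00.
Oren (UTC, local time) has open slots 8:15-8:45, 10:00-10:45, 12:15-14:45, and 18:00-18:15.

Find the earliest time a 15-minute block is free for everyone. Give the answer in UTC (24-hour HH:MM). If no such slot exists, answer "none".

Sven → UTC: 12:00–14:15, 14:45–15:00, 15:15–15:45, 17:00–17:15.
Ulrich → UTC: 10:00–15:45, 16:30–18:00.
Thandi → UTC: 07:15–08:15, 09:00–10:00, 11:45–13:00.
Ines → UTC: 05:00–07:00, 08:30–13:00.
Oren → UTC: 08:15–08:45, 10:00–10:45, 12:15–14:45, 18:00–18:15.
Sven ∩ Ulrich: 12:00–14:15, 14:45–15:00, 15:15–15:45, 17:00–17:15.
Sven ∩ Ulrich ∩ Thandi: 12:00–13:00.
Sven ∩ Ulrich ∩ Thandi ∩ Ines: 12:00–13:00.
Sven ∩ Ulrich ∩ Thandi ∩ Ines ∩ Oren: 12:15–13:00.
Windows ≥ 15 min: 12:15–13:00.
Earliest such window starts at 12:15.

12:15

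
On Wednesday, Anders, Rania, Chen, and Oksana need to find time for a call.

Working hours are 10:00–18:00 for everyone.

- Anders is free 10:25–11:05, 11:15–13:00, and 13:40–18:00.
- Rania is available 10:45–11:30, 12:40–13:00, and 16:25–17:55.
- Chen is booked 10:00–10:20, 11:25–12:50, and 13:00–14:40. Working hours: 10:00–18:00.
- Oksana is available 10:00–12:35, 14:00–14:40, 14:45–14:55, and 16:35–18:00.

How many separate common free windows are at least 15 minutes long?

2

Chen free within 10:00–18:00: 10:20–11:25, 12:50–13:00, 14:40–18:00.
Anders ∩ Rania: 10:45–11:05, 11:15–11:30, 12:40–13:00, 16:25–17:55.
Anders ∩ Rania ∩ Chen: 10:45–11:05, 11:15–11:25, 12:50–13:00, 16:25–17:55.
Anders ∩ Rania ∩ Chen ∩ Oksana: 10:45–11:05, 11:15–11:25, 16:35–17:55.
Windows ≥ 15 min: 10:45–11:05, 16:35–17:55.
That's 2 windows.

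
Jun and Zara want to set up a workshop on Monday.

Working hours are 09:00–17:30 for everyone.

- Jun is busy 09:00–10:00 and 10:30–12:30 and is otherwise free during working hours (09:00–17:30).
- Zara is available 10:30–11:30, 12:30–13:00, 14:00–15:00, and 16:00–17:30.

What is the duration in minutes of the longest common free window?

90 minutes

Jun free within 09:00–17:30: 10:00–10:30, 12:30–17:30.
Jun ∩ Zara: 12:30–13:00, 14:00–15:00, 16:00–17:30.
Common window lengths: 30, 60, 90 min; longest is 90.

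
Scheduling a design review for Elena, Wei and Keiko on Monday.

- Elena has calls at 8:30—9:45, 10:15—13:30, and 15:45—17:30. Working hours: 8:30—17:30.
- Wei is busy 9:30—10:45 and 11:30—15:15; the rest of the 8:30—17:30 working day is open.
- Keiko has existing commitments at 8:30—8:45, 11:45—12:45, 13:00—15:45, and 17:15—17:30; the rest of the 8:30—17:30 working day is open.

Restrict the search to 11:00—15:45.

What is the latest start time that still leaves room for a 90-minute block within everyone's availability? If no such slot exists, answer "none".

none

Elena free within 08:30–17:30: 09:45–10:15, 13:30–15:45.
Wei free within 08:30–17:30: 08:30–09:30, 10:45–11:30, 15:15–17:30.
Keiko free within 08:30–17:30: 08:45–11:45, 12:45–13:00, 15:45–17:15.
Elena ∩ Wei: 15:15–15:45.
Elena ∩ Wei ∩ Keiko: (none).
Restricted to 11:00–15:45: (none).
Windows ≥ 90 min: (none).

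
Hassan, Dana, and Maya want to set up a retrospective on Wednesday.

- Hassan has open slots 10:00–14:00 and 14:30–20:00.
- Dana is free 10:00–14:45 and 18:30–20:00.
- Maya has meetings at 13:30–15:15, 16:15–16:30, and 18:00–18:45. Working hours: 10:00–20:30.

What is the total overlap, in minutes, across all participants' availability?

285 minutes

Maya free within 10:00–20:30: 10:00–13:30, 15:15–16:15, 16:30–18:00, 18:45–20:30.
Hassan ∩ Dana: 10:00–14:00, 14:30–14:45, 18:30–20:00.
Hassan ∩ Dana ∩ Maya: 10:00–13:30, 18:45–20:00.
Total common minutes: 210 + 75 = 285.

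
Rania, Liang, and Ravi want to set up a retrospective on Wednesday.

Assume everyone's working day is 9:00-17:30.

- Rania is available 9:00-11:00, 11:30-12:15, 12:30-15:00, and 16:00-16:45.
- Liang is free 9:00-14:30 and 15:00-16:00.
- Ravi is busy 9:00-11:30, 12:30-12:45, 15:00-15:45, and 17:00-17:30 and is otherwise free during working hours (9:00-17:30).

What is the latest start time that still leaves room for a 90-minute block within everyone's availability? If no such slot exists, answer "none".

13:00

Ravi free within 09:00–17:30: 11:30–12:30, 12:45–15:00, 15:45–17:00.
Rania ∩ Liang: 09:00–11:00, 11:30–12:15, 12:30–14:30.
Rania ∩ Liang ∩ Ravi: 11:30–12:15, 12:45–14:30.
Windows ≥ 90 min: 12:45–14:30.
Latest start in the last window 12:45–14:30 is 14:30 − 90 min = 13:00.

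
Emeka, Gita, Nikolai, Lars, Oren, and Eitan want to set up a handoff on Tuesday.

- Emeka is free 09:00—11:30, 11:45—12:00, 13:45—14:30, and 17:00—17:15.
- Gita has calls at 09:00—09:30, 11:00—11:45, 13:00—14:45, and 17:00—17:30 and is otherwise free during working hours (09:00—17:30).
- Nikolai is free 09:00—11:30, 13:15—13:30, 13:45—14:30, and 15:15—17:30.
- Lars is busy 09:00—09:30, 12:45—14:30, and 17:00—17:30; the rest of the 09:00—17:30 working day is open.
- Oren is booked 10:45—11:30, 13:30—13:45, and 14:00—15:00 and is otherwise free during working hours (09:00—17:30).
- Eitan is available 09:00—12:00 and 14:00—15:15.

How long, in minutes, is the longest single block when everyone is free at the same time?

75 minutes

Gita free within 09:00–17:30: 09:30–11:00, 11:45–13:00, 14:45–17:00.
Lars free within 09:00–17:30: 09:30–12:45, 14:30–17:00.
Oren free within 09:00–17:30: 09:00–10:45, 11:30–13:30, 13:45–14:00, 15:00–17:30.
Emeka ∩ Gita: 09:30–11:00, 11:45–12:00.
Emeka ∩ Gita ∩ Nikolai: 09:30–11:00.
Emeka ∩ Gita ∩ Nikolai ∩ Lars: 09:30–11:00.
Emeka ∩ Gita ∩ Nikolai ∩ Lars ∩ Oren: 09:30–10:45.
Emeka ∩ Gita ∩ Nikolai ∩ Lars ∩ Oren ∩ Eitan: 09:30–10:45.
Single common window of 75 minutes.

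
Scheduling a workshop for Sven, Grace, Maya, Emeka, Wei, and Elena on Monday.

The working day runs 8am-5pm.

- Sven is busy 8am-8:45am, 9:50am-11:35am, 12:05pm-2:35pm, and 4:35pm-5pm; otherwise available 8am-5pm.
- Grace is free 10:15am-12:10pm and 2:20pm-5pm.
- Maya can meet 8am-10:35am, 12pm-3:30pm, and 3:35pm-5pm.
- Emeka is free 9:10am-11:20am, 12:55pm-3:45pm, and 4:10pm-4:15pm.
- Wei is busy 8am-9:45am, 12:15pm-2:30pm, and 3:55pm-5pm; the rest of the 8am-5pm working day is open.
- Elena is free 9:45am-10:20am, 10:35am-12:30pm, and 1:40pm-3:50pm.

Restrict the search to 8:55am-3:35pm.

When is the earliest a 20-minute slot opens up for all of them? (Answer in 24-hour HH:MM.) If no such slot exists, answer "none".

14:35

Sven free within 08:00–17:00: 08:45–09:50, 11:35–12:05, 14:35–16:35.
Wei free within 08:00–17:00: 09:45–12:15, 14:30–15:55.
Sven ∩ Grace: 11:35–12:05, 14:35–16:35.
Sven ∩ Grace ∩ Maya: 12:00–12:05, 14:35–15:30, 15:35–16:35.
Sven ∩ Grace ∩ Maya ∩ Emeka: 14:35–15:30, 15:35–15:45, 16:10–16:15.
Sven ∩ Grace ∩ Maya ∩ Emeka ∩ Wei: 14:35–15:30, 15:35–15:45.
Sven ∩ Grace ∩ Maya ∩ Emeka ∩ Wei ∩ Elena: 14:35–15:30, 15:35–15:45.
Restricted to 08:55–15:35: 14:35–15:30.
Windows ≥ 20 min: 14:35–15:30.
Earliest such window starts at 14:35.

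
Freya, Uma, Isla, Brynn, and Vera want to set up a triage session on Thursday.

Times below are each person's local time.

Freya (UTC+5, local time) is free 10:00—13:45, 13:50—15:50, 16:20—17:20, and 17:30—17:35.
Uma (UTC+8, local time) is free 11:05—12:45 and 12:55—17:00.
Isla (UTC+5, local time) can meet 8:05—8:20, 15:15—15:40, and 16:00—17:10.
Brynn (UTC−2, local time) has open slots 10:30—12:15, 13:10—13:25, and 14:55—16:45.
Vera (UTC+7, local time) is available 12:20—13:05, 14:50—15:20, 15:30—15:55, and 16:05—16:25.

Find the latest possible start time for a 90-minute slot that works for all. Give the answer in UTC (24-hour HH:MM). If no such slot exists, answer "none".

Freya → UTC: 05:00–08:45, 08:50–10:50, 11:20–12:20, 12:30–12:35.
Uma → UTC: 03:05–04:45, 04:55–09:00.
Isla → UTC: 03:05–03:20, 10:15–10:40, 11:00–12:10.
Brynn → UTC: 12:30–14:15, 15:10–15:25, 16:55–18:45.
Vera → UTC: 05:20–06:05, 07:50–08:20, 08:30–08:55, 09:05–09:25.
Freya ∩ Uma: 05:00–08:45, 08:50–09:00.
Freya ∩ Uma ∩ Isla: (none).
Freya ∩ Uma ∩ Isla ∩ Brynn: (none).
Freya ∩ Uma ∩ Isla ∩ Brynn ∩ Vera: (none).
Windows ≥ 90 min: (none).

none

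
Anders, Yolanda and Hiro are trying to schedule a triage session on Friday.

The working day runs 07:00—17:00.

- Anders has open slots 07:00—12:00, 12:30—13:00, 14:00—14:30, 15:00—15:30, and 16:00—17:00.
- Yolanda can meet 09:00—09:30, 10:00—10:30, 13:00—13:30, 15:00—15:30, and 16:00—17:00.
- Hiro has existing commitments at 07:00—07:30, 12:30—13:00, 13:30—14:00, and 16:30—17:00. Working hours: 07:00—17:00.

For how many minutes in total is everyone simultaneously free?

Hiro free within 07:00–17:00: 07:30–12:30, 13:00–13:30, 14:00–16:30.
Anders ∩ Yolanda: 09:00–09:30, 10:00–10:30, 15:00–15:30, 16:00–17:00.
Anders ∩ Yolanda ∩ Hiro: 09:00–09:30, 10:00–10:30, 15:00–15:30, 16:00–16:30.
Total common minutes: 30 + 30 + 30 + 30 = 120.

120 minutes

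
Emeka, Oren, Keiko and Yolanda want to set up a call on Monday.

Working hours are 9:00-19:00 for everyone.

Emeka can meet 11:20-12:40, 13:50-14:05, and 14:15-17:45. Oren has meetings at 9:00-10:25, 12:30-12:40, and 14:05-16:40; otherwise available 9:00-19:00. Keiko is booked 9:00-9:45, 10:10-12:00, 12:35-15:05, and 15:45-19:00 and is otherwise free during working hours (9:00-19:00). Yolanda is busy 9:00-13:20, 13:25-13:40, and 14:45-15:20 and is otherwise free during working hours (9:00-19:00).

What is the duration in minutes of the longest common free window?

0 minutes

Oren free within 09:00–19:00: 10:25–12:30, 12:40–14:05, 16:40–19:00.
Keiko free within 09:00–19:00: 09:45–10:10, 12:00–12:35, 15:05–15:45.
Yolanda free within 09:00–19:00: 13:20–13:25, 13:40–14:45, 15:20–19:00.
Emeka ∩ Oren: 11:20–12:30, 13:50–14:05, 16:40–17:45.
Emeka ∩ Oren ∩ Keiko: 12:00–12:30.
Emeka ∩ Oren ∩ Keiko ∩ Yolanda: (none).
No common window.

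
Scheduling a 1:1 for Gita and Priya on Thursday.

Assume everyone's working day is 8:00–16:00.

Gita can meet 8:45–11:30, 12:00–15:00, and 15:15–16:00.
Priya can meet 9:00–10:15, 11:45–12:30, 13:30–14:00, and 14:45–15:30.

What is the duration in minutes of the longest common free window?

Gita ∩ Priya: 09:00–10:15, 12:00–12:30, 13:30–14:00, 14:45–15:00, 15:15–15:30.
Common window lengths: 75, 30, 30, 15, 15 min; longest is 75.

75 minutes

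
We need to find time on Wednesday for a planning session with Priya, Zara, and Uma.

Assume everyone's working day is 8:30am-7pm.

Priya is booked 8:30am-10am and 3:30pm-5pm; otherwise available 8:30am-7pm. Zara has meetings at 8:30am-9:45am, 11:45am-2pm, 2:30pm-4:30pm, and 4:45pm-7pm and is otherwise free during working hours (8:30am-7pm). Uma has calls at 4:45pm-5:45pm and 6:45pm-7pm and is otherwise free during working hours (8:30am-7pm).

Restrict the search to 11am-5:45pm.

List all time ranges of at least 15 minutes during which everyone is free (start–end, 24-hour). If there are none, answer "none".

11:00–11:45, 14:00–14:30

Priya free within 08:30–19:00: 10:00–15:30, 17:00–19:00.
Zara free within 08:30–19:00: 09:45–11:45, 14:00–14:30, 16:30–16:45.
Uma free within 08:30–19:00: 08:30–16:45, 17:45–18:45.
Priya ∩ Zara: 10:00–11:45, 14:00–14:30.
Priya ∩ Zara ∩ Uma: 10:00–11:45, 14:00–14:30.
Restricted to 11:00–17:45: 11:00–11:45, 14:00–14:30.
Windows ≥ 15 min: 11:00–11:45, 14:00–14:30.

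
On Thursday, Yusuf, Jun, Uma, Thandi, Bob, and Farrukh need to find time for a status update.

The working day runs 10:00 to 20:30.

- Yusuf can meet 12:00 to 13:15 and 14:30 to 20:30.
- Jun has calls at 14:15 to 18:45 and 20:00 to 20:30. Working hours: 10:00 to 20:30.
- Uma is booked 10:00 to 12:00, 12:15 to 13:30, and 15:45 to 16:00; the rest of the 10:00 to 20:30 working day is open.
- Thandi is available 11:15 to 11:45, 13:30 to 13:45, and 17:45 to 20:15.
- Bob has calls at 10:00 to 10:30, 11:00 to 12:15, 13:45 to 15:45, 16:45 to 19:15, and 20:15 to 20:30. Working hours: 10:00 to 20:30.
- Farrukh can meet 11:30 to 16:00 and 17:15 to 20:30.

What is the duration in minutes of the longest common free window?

Jun free within 10:00–20:30: 10:00–14:15, 18:45–20:00.
Uma free within 10:00–20:30: 12:00–12:15, 13:30–15:45, 16:00–20:30.
Bob free within 10:00–20:30: 10:30–11:00, 12:15–13:45, 15:45–16:45, 19:15–20:15.
Yusuf ∩ Jun: 12:00–13:15, 18:45–20:00.
Yusuf ∩ Jun ∩ Uma: 12:00–12:15, 18:45–20:00.
Yusuf ∩ Jun ∩ Uma ∩ Thandi: 18:45–20:00.
Yusuf ∩ Jun ∩ Uma ∩ Thandi ∩ Bob: 19:15–20:00.
Yusuf ∩ Jun ∩ Uma ∩ Thandi ∩ Bob ∩ Farrukh: 19:15–20:00.
Single common window of 45 minutes.

45 minutes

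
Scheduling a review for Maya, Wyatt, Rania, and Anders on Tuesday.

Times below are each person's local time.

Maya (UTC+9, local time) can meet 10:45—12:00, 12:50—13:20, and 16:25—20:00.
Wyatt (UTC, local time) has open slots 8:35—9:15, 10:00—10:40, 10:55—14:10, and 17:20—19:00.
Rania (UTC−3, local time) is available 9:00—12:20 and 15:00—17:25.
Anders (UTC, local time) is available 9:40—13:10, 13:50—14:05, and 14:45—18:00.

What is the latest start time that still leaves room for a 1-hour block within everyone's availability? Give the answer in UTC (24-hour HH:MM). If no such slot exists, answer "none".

none

Maya → UTC: 01:45–03:00, 03:50–04:20, 07:25–11:00.
Wyatt → UTC: 08:35–09:15, 10:00–10:40, 10:55–14:10, 17:20–19:00.
Rania → UTC: 12:00–15:20, 18:00–20:25.
Anders → UTC: 09:40–13:10, 13:50–14:05, 14:45–18:00.
Maya ∩ Wyatt: 08:35–09:15, 10:00–10:40, 10:55–11:00.
Maya ∩ Wyatt ∩ Rania: (none).
Maya ∩ Wyatt ∩ Rania ∩ Anders: (none).
Windows ≥ 60 min: (none).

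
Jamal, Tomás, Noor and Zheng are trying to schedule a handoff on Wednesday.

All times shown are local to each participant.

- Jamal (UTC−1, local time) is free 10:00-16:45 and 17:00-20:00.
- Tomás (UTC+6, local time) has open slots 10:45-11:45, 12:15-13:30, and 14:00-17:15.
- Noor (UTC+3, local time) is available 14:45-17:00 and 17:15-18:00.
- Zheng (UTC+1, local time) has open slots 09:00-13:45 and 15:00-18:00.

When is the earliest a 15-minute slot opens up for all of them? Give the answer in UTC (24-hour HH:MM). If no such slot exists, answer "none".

Jamal → UTC: 11:00–17:45, 18:00–21:00.
Tomás → UTC: 04:45–05:45, 06:15–07:30, 08:00–11:15.
Noor → UTC: 11:45–14:00, 14:15–15:00.
Zheng → UTC: 08:00–12:45, 14:00–17:00.
Jamal ∩ Tomás: 11:00–11:15.
Jamal ∩ Tomás ∩ Noor: (none).
Jamal ∩ Tomás ∩ Noor ∩ Zheng: (none).
Windows ≥ 15 min: (none).

none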